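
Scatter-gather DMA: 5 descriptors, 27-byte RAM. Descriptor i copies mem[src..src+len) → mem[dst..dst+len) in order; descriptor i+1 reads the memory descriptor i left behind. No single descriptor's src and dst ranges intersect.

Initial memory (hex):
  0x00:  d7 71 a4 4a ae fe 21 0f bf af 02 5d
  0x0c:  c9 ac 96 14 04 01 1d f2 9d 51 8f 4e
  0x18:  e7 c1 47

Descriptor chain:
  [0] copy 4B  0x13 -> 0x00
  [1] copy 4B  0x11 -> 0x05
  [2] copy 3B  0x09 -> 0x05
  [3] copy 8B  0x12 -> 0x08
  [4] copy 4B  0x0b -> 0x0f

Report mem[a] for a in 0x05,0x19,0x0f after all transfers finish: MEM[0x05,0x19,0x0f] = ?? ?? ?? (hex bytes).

MEM[0x05,0x19,0x0f] = af c1 51

#0 dst[0x00+4] := {0xf2,0x9d,0x51,0x8f}
#1 dst[0x05+4] := {0x01,0x1d,0xf2,0x9d}
#2 dst[0x05+3] := {0xaf,0x02,0x5d}
#3 dst[0x08+8] := {0x1d,0xf2,0x9d,0x51,0x8f,0x4e,0xe7,0xc1}
#4 dst[0x0f+4] := {0x51,0x8f,0x4e,0xe7}
query mem[0x05]=0xaf, mem[0x19]=0xc1, mem[0x0f]=0x51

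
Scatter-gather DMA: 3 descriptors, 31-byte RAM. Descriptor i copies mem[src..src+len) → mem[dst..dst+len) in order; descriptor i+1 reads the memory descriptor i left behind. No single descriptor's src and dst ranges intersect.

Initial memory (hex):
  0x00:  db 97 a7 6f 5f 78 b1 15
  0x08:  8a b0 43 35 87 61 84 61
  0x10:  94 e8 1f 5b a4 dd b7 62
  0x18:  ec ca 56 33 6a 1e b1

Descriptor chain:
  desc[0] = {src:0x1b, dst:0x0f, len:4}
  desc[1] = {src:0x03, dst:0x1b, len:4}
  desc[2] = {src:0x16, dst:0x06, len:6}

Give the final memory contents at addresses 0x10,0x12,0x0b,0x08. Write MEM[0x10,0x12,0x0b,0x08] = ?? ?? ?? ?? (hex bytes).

[0] 0x1b->0x0f len=4 : 33 6a 1e b1
[1] 0x03->0x1b len=4 : 6f 5f 78 b1
[2] 0x16->0x06 len=6 : b7 62 ec ca 56 6f
query mem[0x10]=0x6a, mem[0x12]=0xb1, mem[0x0b]=0x6f, mem[0x08]=0xec

MEM[0x10,0x12,0x0b,0x08] = 6a b1 6f ec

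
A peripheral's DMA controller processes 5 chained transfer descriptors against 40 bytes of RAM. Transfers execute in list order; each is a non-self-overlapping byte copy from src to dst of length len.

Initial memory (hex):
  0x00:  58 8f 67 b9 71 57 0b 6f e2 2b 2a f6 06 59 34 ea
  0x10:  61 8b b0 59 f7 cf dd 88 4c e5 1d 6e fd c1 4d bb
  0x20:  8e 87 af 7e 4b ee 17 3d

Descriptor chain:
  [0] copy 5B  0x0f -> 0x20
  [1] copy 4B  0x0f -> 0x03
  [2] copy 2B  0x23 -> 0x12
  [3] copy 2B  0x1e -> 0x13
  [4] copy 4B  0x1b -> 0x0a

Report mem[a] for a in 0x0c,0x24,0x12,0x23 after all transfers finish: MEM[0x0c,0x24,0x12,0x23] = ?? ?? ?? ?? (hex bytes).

[0] 0x0f->0x20 len=5 : ea 61 8b b0 59
[1] 0x0f->0x03 len=4 : ea 61 8b b0
[2] 0x23->0x12 len=2 : b0 59
[3] 0x1e->0x13 len=2 : 4d bb
[4] 0x1b->0x0a len=4 : 6e fd c1 4d
query mem[0x0c]=0xc1, mem[0x24]=0x59, mem[0x12]=0xb0, mem[0x23]=0xb0

MEM[0x0c,0x24,0x12,0x23] = c1 59 b0 b0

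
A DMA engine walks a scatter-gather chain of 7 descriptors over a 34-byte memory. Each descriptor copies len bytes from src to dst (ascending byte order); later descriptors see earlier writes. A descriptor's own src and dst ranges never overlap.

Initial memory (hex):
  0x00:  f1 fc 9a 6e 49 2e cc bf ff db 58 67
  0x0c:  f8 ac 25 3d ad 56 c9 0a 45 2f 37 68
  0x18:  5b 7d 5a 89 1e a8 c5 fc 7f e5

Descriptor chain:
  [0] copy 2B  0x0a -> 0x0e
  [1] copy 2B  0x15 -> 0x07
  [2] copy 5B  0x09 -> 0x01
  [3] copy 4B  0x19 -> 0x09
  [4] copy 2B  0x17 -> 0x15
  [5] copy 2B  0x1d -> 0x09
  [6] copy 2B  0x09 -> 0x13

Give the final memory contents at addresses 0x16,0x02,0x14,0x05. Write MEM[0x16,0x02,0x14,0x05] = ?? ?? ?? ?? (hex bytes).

MEM[0x16,0x02,0x14,0x05] = 5b 58 c5 ac

#0 dst[0x0e+2] := {0x58,0x67}
#1 dst[0x07+2] := {0x2f,0x37}
#2 dst[0x01+5] := {0xdb,0x58,0x67,0xf8,0xac}
#3 dst[0x09+4] := {0x7d,0x5a,0x89,0x1e}
#4 dst[0x15+2] := {0x68,0x5b}
#5 dst[0x09+2] := {0xa8,0xc5}
#6 dst[0x13+2] := {0xa8,0xc5}
query mem[0x16]=0x5b, mem[0x02]=0x58, mem[0x14]=0xc5, mem[0x05]=0xac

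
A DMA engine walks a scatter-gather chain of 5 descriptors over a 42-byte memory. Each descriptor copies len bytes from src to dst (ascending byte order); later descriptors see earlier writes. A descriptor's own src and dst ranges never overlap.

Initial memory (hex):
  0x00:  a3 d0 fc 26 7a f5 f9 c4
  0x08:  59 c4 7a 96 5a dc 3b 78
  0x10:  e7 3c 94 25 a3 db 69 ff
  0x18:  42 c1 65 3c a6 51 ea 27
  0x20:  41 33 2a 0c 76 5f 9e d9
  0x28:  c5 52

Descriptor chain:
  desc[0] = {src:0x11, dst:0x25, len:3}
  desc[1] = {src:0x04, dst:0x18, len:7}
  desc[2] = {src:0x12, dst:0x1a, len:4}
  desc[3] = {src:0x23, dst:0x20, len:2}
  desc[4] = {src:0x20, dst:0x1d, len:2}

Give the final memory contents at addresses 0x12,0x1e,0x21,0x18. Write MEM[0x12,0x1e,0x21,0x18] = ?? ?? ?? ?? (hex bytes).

MEM[0x12,0x1e,0x21,0x18] = 94 76 76 7a

  after D0: wrote 3B at 0x25 = 3c9425
  after D1: wrote 7B at 0x18 = 7af5f9c459c47a
  after D2: wrote 4B at 0x1a = 9425a3db
  after D3: wrote 2B at 0x20 = 0c76
  after D4: wrote 2B at 0x1d = 0c76
query mem[0x12]=0x94, mem[0x1e]=0x76, mem[0x21]=0x76, mem[0x18]=0x7a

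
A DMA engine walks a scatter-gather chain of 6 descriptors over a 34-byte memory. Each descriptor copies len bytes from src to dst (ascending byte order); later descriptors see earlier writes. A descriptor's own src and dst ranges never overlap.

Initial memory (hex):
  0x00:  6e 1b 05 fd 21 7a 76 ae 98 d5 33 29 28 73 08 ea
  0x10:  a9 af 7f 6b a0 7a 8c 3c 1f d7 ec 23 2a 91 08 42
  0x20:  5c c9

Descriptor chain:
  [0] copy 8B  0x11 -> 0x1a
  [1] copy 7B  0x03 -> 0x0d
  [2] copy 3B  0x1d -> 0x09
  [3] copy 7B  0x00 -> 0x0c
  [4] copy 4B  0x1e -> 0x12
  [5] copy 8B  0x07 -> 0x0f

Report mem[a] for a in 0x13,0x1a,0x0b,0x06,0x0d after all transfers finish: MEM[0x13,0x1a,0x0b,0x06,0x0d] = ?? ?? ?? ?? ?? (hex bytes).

MEM[0x13,0x1a,0x0b,0x06,0x0d] = 8c af 8c 76 1b

[0] 0x11->0x1a len=8 : af 7f 6b a0 7a 8c 3c 1f
[1] 0x03->0x0d len=7 : fd 21 7a 76 ae 98 d5
[2] 0x1d->0x09 len=3 : a0 7a 8c
[3] 0x00->0x0c len=7 : 6e 1b 05 fd 21 7a 76
[4] 0x1e->0x12 len=4 : 7a 8c 3c 1f
[5] 0x07->0x0f len=8 : ae 98 a0 7a 8c 6e 1b 05
query mem[0x13]=0x8c, mem[0x1a]=0xaf, mem[0x0b]=0x8c, mem[0x06]=0x76, mem[0x0d]=0x1b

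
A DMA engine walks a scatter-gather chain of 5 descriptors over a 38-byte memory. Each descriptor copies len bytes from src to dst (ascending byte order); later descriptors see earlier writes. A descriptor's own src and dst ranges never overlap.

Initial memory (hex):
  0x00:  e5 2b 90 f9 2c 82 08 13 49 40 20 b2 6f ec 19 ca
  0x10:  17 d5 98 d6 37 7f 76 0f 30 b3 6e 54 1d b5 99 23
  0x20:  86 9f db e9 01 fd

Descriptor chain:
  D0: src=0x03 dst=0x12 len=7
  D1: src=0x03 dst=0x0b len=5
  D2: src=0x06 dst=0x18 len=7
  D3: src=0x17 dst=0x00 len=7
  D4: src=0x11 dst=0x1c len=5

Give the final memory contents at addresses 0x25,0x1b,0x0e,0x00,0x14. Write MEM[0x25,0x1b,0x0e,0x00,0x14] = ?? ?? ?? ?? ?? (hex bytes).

[0] 0x03->0x12 len=7 : f9 2c 82 08 13 49 40
[1] 0x03->0x0b len=5 : f9 2c 82 08 13
[2] 0x06->0x18 len=7 : 08 13 49 40 20 f9 2c
[3] 0x17->0x00 len=7 : 49 08 13 49 40 20 f9
[4] 0x11->0x1c len=5 : d5 f9 2c 82 08
query mem[0x25]=0xfd, mem[0x1b]=0x40, mem[0x0e]=0x08, mem[0x00]=0x49, mem[0x14]=0x82

MEM[0x25,0x1b,0x0e,0x00,0x14] = fd 40 08 49 82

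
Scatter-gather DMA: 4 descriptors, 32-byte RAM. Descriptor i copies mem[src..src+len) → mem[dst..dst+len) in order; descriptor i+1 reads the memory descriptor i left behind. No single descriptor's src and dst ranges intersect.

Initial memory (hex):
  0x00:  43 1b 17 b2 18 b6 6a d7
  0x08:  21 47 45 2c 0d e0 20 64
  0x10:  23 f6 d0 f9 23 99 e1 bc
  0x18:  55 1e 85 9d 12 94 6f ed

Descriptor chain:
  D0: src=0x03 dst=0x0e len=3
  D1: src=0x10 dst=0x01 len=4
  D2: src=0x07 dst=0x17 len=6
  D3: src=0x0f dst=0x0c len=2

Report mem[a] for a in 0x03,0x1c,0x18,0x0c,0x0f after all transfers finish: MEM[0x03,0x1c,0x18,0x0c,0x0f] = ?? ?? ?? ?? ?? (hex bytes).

D0: mem[0x0e..0x10] <- [b2 18 b6]
D1: mem[0x01..0x04] <- [b6 f6 d0 f9]
D2: mem[0x17..0x1c] <- [d7 21 47 45 2c 0d]
D3: mem[0x0c..0x0d] <- [18 b6]
query mem[0x03]=0xd0, mem[0x1c]=0x0d, mem[0x18]=0x21, mem[0x0c]=0x18, mem[0x0f]=0x18

MEM[0x03,0x1c,0x18,0x0c,0x0f] = d0 0d 21 18 18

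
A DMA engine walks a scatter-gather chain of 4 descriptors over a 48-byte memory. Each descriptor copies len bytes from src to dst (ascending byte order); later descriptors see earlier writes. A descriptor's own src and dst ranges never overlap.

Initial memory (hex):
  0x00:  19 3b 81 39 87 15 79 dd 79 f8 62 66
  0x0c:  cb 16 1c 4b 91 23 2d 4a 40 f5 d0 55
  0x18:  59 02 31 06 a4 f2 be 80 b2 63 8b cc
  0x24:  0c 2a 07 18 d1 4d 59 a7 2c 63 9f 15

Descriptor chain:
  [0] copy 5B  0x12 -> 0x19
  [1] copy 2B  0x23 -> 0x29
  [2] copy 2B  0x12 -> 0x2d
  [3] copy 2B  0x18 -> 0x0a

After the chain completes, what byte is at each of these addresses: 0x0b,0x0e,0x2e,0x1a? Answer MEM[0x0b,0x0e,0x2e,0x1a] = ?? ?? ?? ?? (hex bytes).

MEM[0x0b,0x0e,0x2e,0x1a] = 2d 1c 4a 4a

#0 dst[0x19+5] := {0x2d,0x4a,0x40,0xf5,0xd0}
#1 dst[0x29+2] := {0xcc,0x0c}
#2 dst[0x2d+2] := {0x2d,0x4a}
#3 dst[0x0a+2] := {0x59,0x2d}
query mem[0x0b]=0x2d, mem[0x0e]=0x1c, mem[0x2e]=0x4a, mem[0x1a]=0x4a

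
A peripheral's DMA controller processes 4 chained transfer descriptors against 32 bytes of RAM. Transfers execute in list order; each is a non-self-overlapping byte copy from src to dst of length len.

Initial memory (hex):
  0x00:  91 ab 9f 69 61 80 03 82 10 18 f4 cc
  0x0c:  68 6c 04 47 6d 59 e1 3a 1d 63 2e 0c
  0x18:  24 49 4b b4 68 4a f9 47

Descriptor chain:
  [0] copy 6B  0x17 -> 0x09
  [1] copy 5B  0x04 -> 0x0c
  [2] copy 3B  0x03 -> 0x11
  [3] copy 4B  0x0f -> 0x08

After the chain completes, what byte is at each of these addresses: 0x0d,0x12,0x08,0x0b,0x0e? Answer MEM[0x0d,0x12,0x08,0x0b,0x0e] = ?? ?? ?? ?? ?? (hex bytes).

#0 dst[0x09+6] := {0x0c,0x24,0x49,0x4b,0xb4,0x68}
#1 dst[0x0c+5] := {0x61,0x80,0x03,0x82,0x10}
#2 dst[0x11+3] := {0x69,0x61,0x80}
#3 dst[0x08+4] := {0x82,0x10,0x69,0x61}
query mem[0x0d]=0x80, mem[0x12]=0x61, mem[0x08]=0x82, mem[0x0b]=0x61, mem[0x0e]=0x03

MEM[0x0d,0x12,0x08,0x0b,0x0e] = 80 61 82 61 03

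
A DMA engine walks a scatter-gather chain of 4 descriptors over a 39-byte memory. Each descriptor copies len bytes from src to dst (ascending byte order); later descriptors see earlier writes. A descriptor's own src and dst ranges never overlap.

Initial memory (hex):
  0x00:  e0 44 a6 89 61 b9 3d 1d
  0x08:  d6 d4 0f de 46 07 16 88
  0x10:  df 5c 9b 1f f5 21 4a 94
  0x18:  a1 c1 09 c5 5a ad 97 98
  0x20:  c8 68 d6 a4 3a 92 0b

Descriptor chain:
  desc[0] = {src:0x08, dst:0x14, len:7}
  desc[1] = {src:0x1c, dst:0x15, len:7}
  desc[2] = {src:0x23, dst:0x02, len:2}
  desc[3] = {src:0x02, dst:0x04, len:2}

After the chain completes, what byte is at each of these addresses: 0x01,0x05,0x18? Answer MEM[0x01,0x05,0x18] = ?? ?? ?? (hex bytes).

MEM[0x01,0x05,0x18] = 44 3a 98

D0: mem[0x14..0x1a] <- [d6 d4 0f de 46 07 16]
D1: mem[0x15..0x1b] <- [5a ad 97 98 c8 68 d6]
D2: mem[0x02..0x03] <- [a4 3a]
D3: mem[0x04..0x05] <- [a4 3a]
query mem[0x01]=0x44, mem[0x05]=0x3a, mem[0x18]=0x98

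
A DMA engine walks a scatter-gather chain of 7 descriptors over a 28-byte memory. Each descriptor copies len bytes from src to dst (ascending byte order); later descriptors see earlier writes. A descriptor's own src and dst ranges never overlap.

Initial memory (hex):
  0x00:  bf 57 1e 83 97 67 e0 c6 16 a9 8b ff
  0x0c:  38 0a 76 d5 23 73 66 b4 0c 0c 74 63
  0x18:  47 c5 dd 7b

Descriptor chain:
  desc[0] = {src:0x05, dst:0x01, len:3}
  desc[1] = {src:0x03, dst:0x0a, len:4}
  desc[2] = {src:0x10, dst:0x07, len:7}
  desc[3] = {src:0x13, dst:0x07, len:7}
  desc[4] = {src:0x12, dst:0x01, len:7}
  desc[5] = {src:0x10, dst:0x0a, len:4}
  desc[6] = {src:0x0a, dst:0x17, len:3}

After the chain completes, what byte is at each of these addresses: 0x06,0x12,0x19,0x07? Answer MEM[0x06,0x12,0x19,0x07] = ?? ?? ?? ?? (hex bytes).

#0 dst[0x01+3] := {0x67,0xe0,0xc6}
#1 dst[0x0a+4] := {0xc6,0x97,0x67,0xe0}
#2 dst[0x07+7] := {0x23,0x73,0x66,0xb4,0x0c,0x0c,0x74}
#3 dst[0x07+7] := {0xb4,0x0c,0x0c,0x74,0x63,0x47,0xc5}
#4 dst[0x01+7] := {0x66,0xb4,0x0c,0x0c,0x74,0x63,0x47}
#5 dst[0x0a+4] := {0x23,0x73,0x66,0xb4}
#6 dst[0x17+3] := {0x23,0x73,0x66}
query mem[0x06]=0x63, mem[0x12]=0x66, mem[0x19]=0x66, mem[0x07]=0x47

MEM[0x06,0x12,0x19,0x07] = 63 66 66 47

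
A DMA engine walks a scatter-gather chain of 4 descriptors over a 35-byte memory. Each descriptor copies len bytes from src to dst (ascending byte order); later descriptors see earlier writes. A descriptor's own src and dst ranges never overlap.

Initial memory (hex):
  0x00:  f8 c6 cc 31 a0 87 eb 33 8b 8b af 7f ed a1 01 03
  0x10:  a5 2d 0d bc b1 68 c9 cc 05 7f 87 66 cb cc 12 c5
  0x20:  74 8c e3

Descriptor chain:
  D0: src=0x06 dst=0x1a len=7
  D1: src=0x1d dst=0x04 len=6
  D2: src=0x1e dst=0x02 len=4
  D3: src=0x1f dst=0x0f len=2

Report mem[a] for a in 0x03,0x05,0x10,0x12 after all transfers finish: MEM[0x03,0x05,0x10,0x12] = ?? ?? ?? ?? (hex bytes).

MEM[0x03,0x05,0x10,0x12] = 7f 8c ed 0d

  after D0: wrote 7B at 0x1a = eb338b8baf7fed
  after D1: wrote 6B at 0x04 = 8baf7fed8ce3
  after D2: wrote 4B at 0x02 = af7fed8c
  after D3: wrote 2B at 0x0f = 7fed
query mem[0x03]=0x7f, mem[0x05]=0x8c, mem[0x10]=0xed, mem[0x12]=0x0d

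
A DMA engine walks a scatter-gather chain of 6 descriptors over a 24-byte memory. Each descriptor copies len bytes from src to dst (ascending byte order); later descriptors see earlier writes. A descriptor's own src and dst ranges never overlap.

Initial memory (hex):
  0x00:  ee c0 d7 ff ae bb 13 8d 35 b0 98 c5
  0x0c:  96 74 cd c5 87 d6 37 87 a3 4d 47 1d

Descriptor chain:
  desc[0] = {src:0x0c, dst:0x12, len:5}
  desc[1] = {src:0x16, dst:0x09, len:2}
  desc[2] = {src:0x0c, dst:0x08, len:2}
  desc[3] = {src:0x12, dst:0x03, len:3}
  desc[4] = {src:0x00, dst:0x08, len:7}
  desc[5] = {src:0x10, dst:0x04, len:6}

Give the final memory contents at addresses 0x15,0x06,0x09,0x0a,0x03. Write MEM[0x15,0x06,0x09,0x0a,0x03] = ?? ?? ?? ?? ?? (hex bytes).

#0 dst[0x12+5] := {0x96,0x74,0xcd,0xc5,0x87}
#1 dst[0x09+2] := {0x87,0x1d}
#2 dst[0x08+2] := {0x96,0x74}
#3 dst[0x03+3] := {0x96,0x74,0xcd}
#4 dst[0x08+7] := {0xee,0xc0,0xd7,0x96,0x74,0xcd,0x13}
#5 dst[0x04+6] := {0x87,0xd6,0x96,0x74,0xcd,0xc5}
query mem[0x15]=0xc5, mem[0x06]=0x96, mem[0x09]=0xc5, mem[0x0a]=0xd7, mem[0x03]=0x96

MEM[0x15,0x06,0x09,0x0a,0x03] = c5 96 c5 d7 96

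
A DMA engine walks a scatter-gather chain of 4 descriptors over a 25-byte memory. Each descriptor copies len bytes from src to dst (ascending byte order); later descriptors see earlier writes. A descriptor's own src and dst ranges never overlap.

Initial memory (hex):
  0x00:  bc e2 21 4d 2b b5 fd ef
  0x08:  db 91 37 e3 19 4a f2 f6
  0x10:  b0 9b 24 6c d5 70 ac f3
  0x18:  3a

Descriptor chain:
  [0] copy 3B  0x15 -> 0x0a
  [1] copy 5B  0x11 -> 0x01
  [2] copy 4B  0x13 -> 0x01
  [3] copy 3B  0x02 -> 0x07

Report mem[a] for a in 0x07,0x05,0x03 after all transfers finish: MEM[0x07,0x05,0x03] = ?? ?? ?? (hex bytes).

[0] 0x15->0x0a len=3 : 70 ac f3
[1] 0x11->0x01 len=5 : 9b 24 6c d5 70
[2] 0x13->0x01 len=4 : 6c d5 70 ac
[3] 0x02->0x07 len=3 : d5 70 ac
query mem[0x07]=0xd5, mem[0x05]=0x70, mem[0x03]=0x70

MEM[0x07,0x05,0x03] = d5 70 70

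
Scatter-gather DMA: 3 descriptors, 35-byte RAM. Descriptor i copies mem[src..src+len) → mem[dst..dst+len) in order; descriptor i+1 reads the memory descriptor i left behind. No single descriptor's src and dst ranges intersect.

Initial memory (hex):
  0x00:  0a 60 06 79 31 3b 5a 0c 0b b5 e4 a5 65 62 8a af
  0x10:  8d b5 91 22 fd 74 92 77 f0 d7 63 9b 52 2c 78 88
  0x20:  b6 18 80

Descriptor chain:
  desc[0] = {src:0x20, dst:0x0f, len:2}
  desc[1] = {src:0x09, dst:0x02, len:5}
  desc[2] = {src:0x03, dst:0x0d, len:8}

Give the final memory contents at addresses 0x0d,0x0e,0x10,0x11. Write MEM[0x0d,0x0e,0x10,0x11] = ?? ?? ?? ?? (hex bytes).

MEM[0x0d,0x0e,0x10,0x11] = e4 a5 62 0c

D0: mem[0x0f..0x10] <- [b6 18]
D1: mem[0x02..0x06] <- [b5 e4 a5 65 62]
D2: mem[0x0d..0x14] <- [e4 a5 65 62 0c 0b b5 e4]
query mem[0x0d]=0xe4, mem[0x0e]=0xa5, mem[0x10]=0x62, mem[0x11]=0x0c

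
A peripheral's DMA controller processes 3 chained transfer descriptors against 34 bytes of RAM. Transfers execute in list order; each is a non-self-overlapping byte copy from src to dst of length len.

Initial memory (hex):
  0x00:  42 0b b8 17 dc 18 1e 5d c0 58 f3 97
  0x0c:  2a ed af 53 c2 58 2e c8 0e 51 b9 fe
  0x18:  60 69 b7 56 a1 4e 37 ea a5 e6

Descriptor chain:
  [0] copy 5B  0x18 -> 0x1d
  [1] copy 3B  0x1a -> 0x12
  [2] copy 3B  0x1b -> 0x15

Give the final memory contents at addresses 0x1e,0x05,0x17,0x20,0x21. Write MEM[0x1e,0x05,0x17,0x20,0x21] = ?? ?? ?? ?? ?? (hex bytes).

D0: mem[0x1d..0x21] <- [60 69 b7 56 a1]
D1: mem[0x12..0x14] <- [b7 56 a1]
D2: mem[0x15..0x17] <- [56 a1 60]
query mem[0x1e]=0x69, mem[0x05]=0x18, mem[0x17]=0x60, mem[0x20]=0x56, mem[0x21]=0xa1

MEM[0x1e,0x05,0x17,0x20,0x21] = 69 18 60 56 a1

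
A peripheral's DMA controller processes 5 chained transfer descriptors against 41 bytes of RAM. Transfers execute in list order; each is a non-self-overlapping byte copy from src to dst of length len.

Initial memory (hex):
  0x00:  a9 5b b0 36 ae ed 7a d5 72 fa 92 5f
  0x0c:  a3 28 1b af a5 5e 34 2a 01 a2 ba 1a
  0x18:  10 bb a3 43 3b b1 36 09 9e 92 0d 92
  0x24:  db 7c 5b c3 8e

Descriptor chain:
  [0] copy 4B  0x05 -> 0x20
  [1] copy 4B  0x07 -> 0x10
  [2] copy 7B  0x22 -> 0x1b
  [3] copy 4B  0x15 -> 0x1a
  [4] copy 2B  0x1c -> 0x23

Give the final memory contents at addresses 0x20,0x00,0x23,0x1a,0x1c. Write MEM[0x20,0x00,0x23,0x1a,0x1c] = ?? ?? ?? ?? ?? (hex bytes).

[0] 0x05->0x20 len=4 : ed 7a d5 72
[1] 0x07->0x10 len=4 : d5 72 fa 92
[2] 0x22->0x1b len=7 : d5 72 db 7c 5b c3 8e
[3] 0x15->0x1a len=4 : a2 ba 1a 10
[4] 0x1c->0x23 len=2 : 1a 10
query mem[0x20]=0xc3, mem[0x00]=0xa9, mem[0x23]=0x1a, mem[0x1a]=0xa2, mem[0x1c]=0x1a

MEM[0x20,0x00,0x23,0x1a,0x1c] = c3 a9 1a a2 1a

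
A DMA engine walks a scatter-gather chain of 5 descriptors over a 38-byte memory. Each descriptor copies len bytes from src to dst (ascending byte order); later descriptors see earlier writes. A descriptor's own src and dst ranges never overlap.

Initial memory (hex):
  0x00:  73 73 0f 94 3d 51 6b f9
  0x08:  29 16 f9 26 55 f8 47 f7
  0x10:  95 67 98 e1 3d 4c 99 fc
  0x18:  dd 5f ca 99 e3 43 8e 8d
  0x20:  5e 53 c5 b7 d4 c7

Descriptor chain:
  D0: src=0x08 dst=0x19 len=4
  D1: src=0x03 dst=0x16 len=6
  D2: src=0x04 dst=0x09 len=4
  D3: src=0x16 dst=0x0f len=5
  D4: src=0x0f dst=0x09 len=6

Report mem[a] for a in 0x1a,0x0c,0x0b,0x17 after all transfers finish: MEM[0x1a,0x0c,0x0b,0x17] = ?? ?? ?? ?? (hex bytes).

MEM[0x1a,0x0c,0x0b,0x17] = f9 6b 51 3d

#0 dst[0x19+4] := {0x29,0x16,0xf9,0x26}
#1 dst[0x16+6] := {0x94,0x3d,0x51,0x6b,0xf9,0x29}
#2 dst[0x09+4] := {0x3d,0x51,0x6b,0xf9}
#3 dst[0x0f+5] := {0x94,0x3d,0x51,0x6b,0xf9}
#4 dst[0x09+6] := {0x94,0x3d,0x51,0x6b,0xf9,0x3d}
query mem[0x1a]=0xf9, mem[0x0c]=0x6b, mem[0x0b]=0x51, mem[0x17]=0x3d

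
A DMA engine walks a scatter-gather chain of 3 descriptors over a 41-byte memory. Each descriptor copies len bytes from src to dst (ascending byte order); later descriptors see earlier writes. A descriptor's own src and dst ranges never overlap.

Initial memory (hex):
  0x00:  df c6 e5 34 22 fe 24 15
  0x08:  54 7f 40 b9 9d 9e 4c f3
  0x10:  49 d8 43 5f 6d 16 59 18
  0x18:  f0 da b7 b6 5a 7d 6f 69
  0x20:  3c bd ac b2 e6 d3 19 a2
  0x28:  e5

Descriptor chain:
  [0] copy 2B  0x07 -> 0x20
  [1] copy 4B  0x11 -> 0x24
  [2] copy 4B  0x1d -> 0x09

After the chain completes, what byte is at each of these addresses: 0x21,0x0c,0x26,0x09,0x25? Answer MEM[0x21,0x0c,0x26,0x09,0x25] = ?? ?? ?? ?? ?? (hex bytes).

MEM[0x21,0x0c,0x26,0x09,0x25] = 54 15 5f 7d 43

#0 dst[0x20+2] := {0x15,0x54}
#1 dst[0x24+4] := {0xd8,0x43,0x5f,0x6d}
#2 dst[0x09+4] := {0x7d,0x6f,0x69,0x15}
query mem[0x21]=0x54, mem[0x0c]=0x15, mem[0x26]=0x5f, mem[0x09]=0x7d, mem[0x25]=0x43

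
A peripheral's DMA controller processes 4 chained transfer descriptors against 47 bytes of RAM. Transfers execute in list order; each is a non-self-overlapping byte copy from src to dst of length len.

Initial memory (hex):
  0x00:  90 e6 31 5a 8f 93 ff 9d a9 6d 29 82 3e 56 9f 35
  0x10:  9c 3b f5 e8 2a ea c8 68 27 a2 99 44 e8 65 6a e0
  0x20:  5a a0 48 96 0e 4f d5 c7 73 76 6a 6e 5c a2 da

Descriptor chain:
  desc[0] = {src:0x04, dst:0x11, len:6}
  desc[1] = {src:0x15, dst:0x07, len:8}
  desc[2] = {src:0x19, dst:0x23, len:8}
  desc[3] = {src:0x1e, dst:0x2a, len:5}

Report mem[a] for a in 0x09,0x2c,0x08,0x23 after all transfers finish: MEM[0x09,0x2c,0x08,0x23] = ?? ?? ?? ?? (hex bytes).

MEM[0x09,0x2c,0x08,0x23] = 68 5a 6d a2

  after D0: wrote 6B at 0x11 = 8f93ff9da96d
  after D1: wrote 8B at 0x07 = a96d6827a29944e8
  after D2: wrote 8B at 0x23 = a29944e8656ae05a
  after D3: wrote 5B at 0x2a = 6ae05aa048
query mem[0x09]=0x68, mem[0x2c]=0x5a, mem[0x08]=0x6d, mem[0x23]=0xa2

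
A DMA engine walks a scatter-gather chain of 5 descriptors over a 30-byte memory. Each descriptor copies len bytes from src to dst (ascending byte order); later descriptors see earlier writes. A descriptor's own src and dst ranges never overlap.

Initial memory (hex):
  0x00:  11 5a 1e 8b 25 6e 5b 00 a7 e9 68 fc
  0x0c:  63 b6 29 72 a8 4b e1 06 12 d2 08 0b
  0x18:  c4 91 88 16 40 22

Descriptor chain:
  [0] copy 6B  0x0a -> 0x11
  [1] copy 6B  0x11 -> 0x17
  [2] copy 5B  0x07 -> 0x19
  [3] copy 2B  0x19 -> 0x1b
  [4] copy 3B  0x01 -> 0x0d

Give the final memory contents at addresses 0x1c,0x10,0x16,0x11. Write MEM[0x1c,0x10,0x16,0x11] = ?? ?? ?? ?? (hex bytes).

MEM[0x1c,0x10,0x16,0x11] = a7 a8 72 68

D0: mem[0x11..0x16] <- [68 fc 63 b6 29 72]
D1: mem[0x17..0x1c] <- [68 fc 63 b6 29 72]
D2: mem[0x19..0x1d] <- [00 a7 e9 68 fc]
D3: mem[0x1b..0x1c] <- [00 a7]
D4: mem[0x0d..0x0f] <- [5a 1e 8b]
query mem[0x1c]=0xa7, mem[0x10]=0xa8, mem[0x16]=0x72, mem[0x11]=0x68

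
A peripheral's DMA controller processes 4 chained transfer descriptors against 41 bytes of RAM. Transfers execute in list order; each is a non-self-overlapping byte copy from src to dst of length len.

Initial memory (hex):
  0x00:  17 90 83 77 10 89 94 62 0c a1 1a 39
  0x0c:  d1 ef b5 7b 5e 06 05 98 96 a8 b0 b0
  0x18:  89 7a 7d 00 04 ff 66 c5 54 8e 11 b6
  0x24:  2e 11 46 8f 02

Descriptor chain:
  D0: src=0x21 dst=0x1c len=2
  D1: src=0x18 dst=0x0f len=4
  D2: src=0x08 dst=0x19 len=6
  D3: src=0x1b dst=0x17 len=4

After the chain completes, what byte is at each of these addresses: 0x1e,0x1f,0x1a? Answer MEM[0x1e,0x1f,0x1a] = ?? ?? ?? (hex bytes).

MEM[0x1e,0x1f,0x1a] = ef c5 ef

D0: mem[0x1c..0x1d] <- [8e 11]
D1: mem[0x0f..0x12] <- [89 7a 7d 00]
D2: mem[0x19..0x1e] <- [0c a1 1a 39 d1 ef]
D3: mem[0x17..0x1a] <- [1a 39 d1 ef]
query mem[0x1e]=0xef, mem[0x1f]=0xc5, mem[0x1a]=0xef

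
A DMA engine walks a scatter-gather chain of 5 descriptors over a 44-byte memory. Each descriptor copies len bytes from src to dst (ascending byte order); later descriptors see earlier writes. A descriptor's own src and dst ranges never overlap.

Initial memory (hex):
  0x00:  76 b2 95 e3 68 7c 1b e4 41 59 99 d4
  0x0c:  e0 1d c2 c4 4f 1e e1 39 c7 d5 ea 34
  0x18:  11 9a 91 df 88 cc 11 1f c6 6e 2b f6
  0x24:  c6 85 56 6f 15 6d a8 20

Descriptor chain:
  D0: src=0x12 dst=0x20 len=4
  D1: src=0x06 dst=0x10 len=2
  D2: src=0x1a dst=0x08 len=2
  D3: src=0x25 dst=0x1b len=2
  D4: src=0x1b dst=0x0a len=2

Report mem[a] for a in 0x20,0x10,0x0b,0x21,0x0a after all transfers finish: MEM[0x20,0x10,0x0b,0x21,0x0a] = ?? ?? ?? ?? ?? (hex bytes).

#0 dst[0x20+4] := {0xe1,0x39,0xc7,0xd5}
#1 dst[0x10+2] := {0x1b,0xe4}
#2 dst[0x08+2] := {0x91,0xdf}
#3 dst[0x1b+2] := {0x85,0x56}
#4 dst[0x0a+2] := {0x85,0x56}
query mem[0x20]=0xe1, mem[0x10]=0x1b, mem[0x0b]=0x56, mem[0x21]=0x39, mem[0x0a]=0x85

MEM[0x20,0x10,0x0b,0x21,0x0a] = e1 1b 56 39 85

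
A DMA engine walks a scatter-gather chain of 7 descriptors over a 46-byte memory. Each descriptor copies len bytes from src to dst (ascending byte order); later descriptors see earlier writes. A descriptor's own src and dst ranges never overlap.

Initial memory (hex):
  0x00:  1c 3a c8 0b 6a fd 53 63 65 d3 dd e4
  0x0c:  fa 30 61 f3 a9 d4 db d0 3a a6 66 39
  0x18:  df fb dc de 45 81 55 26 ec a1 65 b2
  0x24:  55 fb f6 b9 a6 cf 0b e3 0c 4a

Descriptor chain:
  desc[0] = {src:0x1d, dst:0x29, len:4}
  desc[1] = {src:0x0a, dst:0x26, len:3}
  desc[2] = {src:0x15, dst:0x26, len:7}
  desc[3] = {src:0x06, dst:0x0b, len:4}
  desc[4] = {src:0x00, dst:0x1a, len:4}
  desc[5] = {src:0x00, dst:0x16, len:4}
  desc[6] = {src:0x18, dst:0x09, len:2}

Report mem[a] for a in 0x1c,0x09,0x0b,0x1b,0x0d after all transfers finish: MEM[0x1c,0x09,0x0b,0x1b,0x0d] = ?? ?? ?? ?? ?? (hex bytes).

[0] 0x1d->0x29 len=4 : 81 55 26 ec
[1] 0x0a->0x26 len=3 : dd e4 fa
[2] 0x15->0x26 len=7 : a6 66 39 df fb dc de
[3] 0x06->0x0b len=4 : 53 63 65 d3
[4] 0x00->0x1a len=4 : 1c 3a c8 0b
[5] 0x00->0x16 len=4 : 1c 3a c8 0b
[6] 0x18->0x09 len=2 : c8 0b
query mem[0x1c]=0xc8, mem[0x09]=0xc8, mem[0x0b]=0x53, mem[0x1b]=0x3a, mem[0x0d]=0x65

MEM[0x1c,0x09,0x0b,0x1b,0x0d] = c8 c8 53 3a 65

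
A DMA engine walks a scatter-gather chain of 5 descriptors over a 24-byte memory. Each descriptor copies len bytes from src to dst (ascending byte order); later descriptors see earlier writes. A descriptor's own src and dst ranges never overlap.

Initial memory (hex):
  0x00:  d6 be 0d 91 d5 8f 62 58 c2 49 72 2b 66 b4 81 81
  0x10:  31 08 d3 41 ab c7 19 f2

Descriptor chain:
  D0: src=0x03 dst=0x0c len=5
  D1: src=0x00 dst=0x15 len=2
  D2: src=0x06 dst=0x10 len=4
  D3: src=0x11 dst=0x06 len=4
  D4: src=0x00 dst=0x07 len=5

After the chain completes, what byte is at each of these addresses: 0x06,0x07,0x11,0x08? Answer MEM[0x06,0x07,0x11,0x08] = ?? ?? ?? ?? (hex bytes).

[0] 0x03->0x0c len=5 : 91 d5 8f 62 58
[1] 0x00->0x15 len=2 : d6 be
[2] 0x06->0x10 len=4 : 62 58 c2 49
[3] 0x11->0x06 len=4 : 58 c2 49 ab
[4] 0x00->0x07 len=5 : d6 be 0d 91 d5
query mem[0x06]=0x58, mem[0x07]=0xd6, mem[0x11]=0x58, mem[0x08]=0xbe

MEM[0x06,0x07,0x11,0x08] = 58 d6 58 be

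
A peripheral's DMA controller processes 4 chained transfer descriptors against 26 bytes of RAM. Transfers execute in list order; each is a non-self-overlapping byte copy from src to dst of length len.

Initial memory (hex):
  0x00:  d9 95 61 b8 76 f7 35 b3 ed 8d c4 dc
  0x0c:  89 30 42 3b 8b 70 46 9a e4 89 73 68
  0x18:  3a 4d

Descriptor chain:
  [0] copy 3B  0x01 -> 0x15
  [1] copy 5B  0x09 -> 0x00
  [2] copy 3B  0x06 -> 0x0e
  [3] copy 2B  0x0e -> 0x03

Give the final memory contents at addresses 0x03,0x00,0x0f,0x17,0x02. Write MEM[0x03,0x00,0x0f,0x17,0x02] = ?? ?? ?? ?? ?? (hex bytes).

D0: mem[0x15..0x17] <- [95 61 b8]
D1: mem[0x00..0x04] <- [8d c4 dc 89 30]
D2: mem[0x0e..0x10] <- [35 b3 ed]
D3: mem[0x03..0x04] <- [35 b3]
query mem[0x03]=0x35, mem[0x00]=0x8d, mem[0x0f]=0xb3, mem[0x17]=0xb8, mem[0x02]=0xdc

MEM[0x03,0x00,0x0f,0x17,0x02] = 35 8d b3 b8 dc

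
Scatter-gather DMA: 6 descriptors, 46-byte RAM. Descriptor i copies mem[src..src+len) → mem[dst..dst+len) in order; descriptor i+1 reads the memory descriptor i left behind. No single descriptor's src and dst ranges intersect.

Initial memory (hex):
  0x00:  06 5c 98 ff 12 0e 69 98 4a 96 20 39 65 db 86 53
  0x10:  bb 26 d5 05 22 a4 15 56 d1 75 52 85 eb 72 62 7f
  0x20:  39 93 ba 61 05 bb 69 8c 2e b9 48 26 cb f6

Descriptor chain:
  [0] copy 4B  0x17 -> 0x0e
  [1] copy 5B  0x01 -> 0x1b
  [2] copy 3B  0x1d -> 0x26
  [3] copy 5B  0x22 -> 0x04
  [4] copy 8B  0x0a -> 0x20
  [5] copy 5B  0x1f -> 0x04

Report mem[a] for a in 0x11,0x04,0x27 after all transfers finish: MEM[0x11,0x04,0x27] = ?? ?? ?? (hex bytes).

MEM[0x11,0x04,0x27] = 52 0e 52

  after D0: wrote 4B at 0x0e = 56d17552
  after D1: wrote 5B at 0x1b = 5c98ff120e
  after D2: wrote 3B at 0x26 = ff120e
  after D3: wrote 5B at 0x04 = ba6105bbff
  after D4: wrote 8B at 0x20 = 203965db56d17552
  after D5: wrote 5B at 0x04 = 0e203965db
query mem[0x11]=0x52, mem[0x04]=0x0e, mem[0x27]=0x52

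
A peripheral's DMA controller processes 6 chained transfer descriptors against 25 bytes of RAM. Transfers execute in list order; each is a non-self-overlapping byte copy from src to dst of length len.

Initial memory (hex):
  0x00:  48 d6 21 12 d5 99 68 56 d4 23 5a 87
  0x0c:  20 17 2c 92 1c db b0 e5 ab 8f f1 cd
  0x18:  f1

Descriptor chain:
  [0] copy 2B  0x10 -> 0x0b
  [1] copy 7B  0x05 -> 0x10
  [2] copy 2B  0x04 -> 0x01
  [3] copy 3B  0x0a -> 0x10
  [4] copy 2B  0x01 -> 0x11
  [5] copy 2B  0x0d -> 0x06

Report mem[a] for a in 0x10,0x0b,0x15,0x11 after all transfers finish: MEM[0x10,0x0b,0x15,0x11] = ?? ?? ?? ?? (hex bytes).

MEM[0x10,0x0b,0x15,0x11] = 5a 1c 5a d5

#0 dst[0x0b+2] := {0x1c,0xdb}
#1 dst[0x10+7] := {0x99,0x68,0x56,0xd4,0x23,0x5a,0x1c}
#2 dst[0x01+2] := {0xd5,0x99}
#3 dst[0x10+3] := {0x5a,0x1c,0xdb}
#4 dst[0x11+2] := {0xd5,0x99}
#5 dst[0x06+2] := {0x17,0x2c}
query mem[0x10]=0x5a, mem[0x0b]=0x1c, mem[0x15]=0x5a, mem[0x11]=0xd5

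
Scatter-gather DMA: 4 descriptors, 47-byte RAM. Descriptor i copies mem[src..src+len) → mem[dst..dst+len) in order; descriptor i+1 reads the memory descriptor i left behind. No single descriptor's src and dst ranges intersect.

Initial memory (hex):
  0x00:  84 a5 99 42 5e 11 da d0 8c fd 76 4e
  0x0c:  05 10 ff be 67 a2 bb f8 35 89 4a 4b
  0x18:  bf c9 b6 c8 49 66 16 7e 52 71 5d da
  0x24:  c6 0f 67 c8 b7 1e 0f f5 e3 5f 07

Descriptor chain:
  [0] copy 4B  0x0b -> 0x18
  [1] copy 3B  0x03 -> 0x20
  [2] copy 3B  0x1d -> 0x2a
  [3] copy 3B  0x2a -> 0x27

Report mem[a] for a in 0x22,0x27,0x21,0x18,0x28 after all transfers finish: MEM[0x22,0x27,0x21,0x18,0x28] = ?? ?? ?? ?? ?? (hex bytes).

  after D0: wrote 4B at 0x18 = 4e0510ff
  after D1: wrote 3B at 0x20 = 425e11
  after D2: wrote 3B at 0x2a = 66167e
  after D3: wrote 3B at 0x27 = 66167e
query mem[0x22]=0x11, mem[0x27]=0x66, mem[0x21]=0x5e, mem[0x18]=0x4e, mem[0x28]=0x16

MEM[0x22,0x27,0x21,0x18,0x28] = 11 66 5e 4e 16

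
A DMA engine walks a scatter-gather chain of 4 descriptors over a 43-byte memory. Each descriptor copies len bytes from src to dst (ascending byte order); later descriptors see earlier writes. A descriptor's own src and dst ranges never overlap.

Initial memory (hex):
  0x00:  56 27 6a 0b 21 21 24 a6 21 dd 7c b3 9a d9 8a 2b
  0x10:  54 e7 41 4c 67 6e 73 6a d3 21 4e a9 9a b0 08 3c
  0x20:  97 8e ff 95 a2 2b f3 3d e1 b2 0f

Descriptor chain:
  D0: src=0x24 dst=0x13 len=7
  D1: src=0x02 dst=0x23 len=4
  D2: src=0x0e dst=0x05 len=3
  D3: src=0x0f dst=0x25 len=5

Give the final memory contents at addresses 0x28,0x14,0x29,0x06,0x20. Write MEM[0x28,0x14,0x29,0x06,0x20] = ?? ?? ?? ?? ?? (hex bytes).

D0: mem[0x13..0x19] <- [a2 2b f3 3d e1 b2 0f]
D1: mem[0x23..0x26] <- [6a 0b 21 21]
D2: mem[0x05..0x07] <- [8a 2b 54]
D3: mem[0x25..0x29] <- [2b 54 e7 41 a2]
query mem[0x28]=0x41, mem[0x14]=0x2b, mem[0x29]=0xa2, mem[0x06]=0x2b, mem[0x20]=0x97

MEM[0x28,0x14,0x29,0x06,0x20] = 41 2b a2 2b 97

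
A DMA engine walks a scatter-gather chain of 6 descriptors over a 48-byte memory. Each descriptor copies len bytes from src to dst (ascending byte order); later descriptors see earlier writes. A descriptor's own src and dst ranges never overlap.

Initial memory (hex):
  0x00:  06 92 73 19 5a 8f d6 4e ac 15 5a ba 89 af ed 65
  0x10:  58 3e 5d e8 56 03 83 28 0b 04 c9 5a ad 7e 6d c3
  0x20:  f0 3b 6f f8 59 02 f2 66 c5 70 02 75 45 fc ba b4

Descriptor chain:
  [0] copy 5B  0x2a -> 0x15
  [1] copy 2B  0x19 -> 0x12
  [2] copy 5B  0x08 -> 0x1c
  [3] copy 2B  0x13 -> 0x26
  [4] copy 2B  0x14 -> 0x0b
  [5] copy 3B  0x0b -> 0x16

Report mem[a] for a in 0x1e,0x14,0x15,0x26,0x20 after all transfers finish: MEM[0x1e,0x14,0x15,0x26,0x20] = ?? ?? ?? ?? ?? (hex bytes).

#0 dst[0x15+5] := {0x02,0x75,0x45,0xfc,0xba}
#1 dst[0x12+2] := {0xba,0xc9}
#2 dst[0x1c+5] := {0xac,0x15,0x5a,0xba,0x89}
#3 dst[0x26+2] := {0xc9,0x56}
#4 dst[0x0b+2] := {0x56,0x02}
#5 dst[0x16+3] := {0x56,0x02,0xaf}
query mem[0x1e]=0x5a, mem[0x14]=0x56, mem[0x15]=0x02, mem[0x26]=0xc9, mem[0x20]=0x89

MEM[0x1e,0x14,0x15,0x26,0x20] = 5a 56 02 c9 89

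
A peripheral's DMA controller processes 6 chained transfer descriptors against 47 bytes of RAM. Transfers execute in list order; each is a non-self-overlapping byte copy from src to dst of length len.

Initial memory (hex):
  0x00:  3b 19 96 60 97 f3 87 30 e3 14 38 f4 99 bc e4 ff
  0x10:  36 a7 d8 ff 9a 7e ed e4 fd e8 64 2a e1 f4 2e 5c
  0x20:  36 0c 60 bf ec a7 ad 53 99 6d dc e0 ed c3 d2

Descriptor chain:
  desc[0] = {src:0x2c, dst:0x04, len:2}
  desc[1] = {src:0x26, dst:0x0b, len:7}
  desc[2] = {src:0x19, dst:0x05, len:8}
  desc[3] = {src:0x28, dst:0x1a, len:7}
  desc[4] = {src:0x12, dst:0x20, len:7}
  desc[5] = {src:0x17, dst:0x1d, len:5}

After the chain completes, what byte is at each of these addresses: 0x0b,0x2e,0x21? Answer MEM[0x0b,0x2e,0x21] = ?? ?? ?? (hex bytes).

MEM[0x0b,0x2e,0x21] = 5c d2 6d

#0 dst[0x04+2] := {0xed,0xc3}
#1 dst[0x0b+7] := {0xad,0x53,0x99,0x6d,0xdc,0xe0,0xed}
#2 dst[0x05+8] := {0xe8,0x64,0x2a,0xe1,0xf4,0x2e,0x5c,0x36}
#3 dst[0x1a+7] := {0x99,0x6d,0xdc,0xe0,0xed,0xc3,0xd2}
#4 dst[0x20+7] := {0xd8,0xff,0x9a,0x7e,0xed,0xe4,0xfd}
#5 dst[0x1d+5] := {0xe4,0xfd,0xe8,0x99,0x6d}
query mem[0x0b]=0x5c, mem[0x2e]=0xd2, mem[0x21]=0x6d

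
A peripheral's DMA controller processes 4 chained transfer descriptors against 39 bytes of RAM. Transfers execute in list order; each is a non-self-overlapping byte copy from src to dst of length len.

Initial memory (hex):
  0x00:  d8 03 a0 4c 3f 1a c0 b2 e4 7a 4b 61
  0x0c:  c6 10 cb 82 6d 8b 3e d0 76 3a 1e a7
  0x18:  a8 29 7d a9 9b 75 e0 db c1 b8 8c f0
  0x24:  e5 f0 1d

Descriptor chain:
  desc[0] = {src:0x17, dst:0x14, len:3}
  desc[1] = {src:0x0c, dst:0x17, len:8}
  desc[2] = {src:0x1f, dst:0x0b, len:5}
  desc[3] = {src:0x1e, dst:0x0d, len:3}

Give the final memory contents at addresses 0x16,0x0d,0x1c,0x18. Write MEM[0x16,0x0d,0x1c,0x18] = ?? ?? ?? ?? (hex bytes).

[0] 0x17->0x14 len=3 : a7 a8 29
[1] 0x0c->0x17 len=8 : c6 10 cb 82 6d 8b 3e d0
[2] 0x1f->0x0b len=5 : db c1 b8 8c f0
[3] 0x1e->0x0d len=3 : d0 db c1
query mem[0x16]=0x29, mem[0x0d]=0xd0, mem[0x1c]=0x8b, mem[0x18]=0x10

MEM[0x16,0x0d,0x1c,0x18] = 29 d0 8b 10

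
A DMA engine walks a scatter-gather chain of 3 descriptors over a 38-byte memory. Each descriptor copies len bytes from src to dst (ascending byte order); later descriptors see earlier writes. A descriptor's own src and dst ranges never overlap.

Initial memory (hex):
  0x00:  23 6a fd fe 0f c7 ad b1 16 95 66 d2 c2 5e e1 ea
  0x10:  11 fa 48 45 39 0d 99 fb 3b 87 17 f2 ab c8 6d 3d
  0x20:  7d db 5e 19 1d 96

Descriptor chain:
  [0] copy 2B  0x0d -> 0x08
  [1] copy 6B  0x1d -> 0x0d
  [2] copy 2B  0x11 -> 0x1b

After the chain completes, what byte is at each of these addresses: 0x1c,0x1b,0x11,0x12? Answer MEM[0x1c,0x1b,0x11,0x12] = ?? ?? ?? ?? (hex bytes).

  after D0: wrote 2B at 0x08 = 5ee1
  after D1: wrote 6B at 0x0d = c86d3d7ddb5e
  after D2: wrote 2B at 0x1b = db5e
query mem[0x1c]=0x5e, mem[0x1b]=0xdb, mem[0x11]=0xdb, mem[0x12]=0x5e

MEM[0x1c,0x1b,0x11,0x12] = 5e db db 5e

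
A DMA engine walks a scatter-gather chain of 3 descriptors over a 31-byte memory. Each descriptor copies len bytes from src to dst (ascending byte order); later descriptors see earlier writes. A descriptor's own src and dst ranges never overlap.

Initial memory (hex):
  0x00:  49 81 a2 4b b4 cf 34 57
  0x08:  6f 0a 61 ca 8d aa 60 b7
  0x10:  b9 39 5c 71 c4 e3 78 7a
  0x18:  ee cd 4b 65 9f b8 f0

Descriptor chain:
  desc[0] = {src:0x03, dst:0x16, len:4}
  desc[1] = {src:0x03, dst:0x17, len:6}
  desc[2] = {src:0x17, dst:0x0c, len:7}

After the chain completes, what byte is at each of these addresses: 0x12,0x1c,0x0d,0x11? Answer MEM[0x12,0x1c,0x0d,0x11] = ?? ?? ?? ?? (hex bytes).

MEM[0x12,0x1c,0x0d,0x11] = b8 6f b4 6f

D0: mem[0x16..0x19] <- [4b b4 cf 34]
D1: mem[0x17..0x1c] <- [4b b4 cf 34 57 6f]
D2: mem[0x0c..0x12] <- [4b b4 cf 34 57 6f b8]
query mem[0x12]=0xb8, mem[0x1c]=0x6f, mem[0x0d]=0xb4, mem[0x11]=0x6f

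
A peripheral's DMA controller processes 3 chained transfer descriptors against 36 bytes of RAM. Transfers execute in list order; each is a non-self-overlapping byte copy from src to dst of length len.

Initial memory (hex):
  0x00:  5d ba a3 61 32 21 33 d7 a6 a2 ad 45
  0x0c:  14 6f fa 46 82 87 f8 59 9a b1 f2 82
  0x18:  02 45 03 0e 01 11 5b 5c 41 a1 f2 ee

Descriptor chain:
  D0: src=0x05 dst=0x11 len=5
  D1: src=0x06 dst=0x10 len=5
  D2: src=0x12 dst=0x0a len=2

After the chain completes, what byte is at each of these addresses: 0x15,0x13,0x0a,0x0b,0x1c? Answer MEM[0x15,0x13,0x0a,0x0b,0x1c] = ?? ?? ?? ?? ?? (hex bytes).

MEM[0x15,0x13,0x0a,0x0b,0x1c] = a2 a2 a6 a2 01

  after D0: wrote 5B at 0x11 = 2133d7a6a2
  after D1: wrote 5B at 0x10 = 33d7a6a2ad
  after D2: wrote 2B at 0x0a = a6a2
query mem[0x15]=0xa2, mem[0x13]=0xa2, mem[0x0a]=0xa6, mem[0x0b]=0xa2, mem[0x1c]=0x01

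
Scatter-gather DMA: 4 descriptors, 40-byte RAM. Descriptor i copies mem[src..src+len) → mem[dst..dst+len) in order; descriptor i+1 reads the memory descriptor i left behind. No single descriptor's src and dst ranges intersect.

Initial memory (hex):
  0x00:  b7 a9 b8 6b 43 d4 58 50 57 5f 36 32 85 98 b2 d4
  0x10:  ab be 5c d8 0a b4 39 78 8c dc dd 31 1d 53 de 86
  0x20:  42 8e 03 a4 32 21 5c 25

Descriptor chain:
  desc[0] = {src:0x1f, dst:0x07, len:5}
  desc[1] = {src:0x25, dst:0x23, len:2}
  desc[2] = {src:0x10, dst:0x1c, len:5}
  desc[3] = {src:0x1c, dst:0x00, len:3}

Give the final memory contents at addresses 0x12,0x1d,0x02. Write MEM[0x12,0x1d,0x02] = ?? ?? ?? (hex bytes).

[0] 0x1f->0x07 len=5 : 86 42 8e 03 a4
[1] 0x25->0x23 len=2 : 21 5c
[2] 0x10->0x1c len=5 : ab be 5c d8 0a
[3] 0x1c->0x00 len=3 : ab be 5c
query mem[0x12]=0x5c, mem[0x1d]=0xbe, mem[0x02]=0x5c

MEM[0x12,0x1d,0x02] = 5c be 5c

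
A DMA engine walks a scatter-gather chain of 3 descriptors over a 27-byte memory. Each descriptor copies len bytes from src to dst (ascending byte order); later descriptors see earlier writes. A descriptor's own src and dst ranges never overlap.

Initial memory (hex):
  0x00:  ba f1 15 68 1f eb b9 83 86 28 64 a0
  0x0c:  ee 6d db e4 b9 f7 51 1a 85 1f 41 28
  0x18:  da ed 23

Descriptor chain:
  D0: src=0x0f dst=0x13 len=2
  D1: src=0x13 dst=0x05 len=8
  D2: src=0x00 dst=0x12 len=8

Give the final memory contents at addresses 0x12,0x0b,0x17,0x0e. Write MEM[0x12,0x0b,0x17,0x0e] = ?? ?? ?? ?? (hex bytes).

MEM[0x12,0x0b,0x17,0x0e] = ba ed e4 db

  after D0: wrote 2B at 0x13 = e4b9
  after D1: wrote 8B at 0x05 = e4b91f4128daed23
  after D2: wrote 8B at 0x12 = baf115681fe4b91f
query mem[0x12]=0xba, mem[0x0b]=0xed, mem[0x17]=0xe4, mem[0x0e]=0xdb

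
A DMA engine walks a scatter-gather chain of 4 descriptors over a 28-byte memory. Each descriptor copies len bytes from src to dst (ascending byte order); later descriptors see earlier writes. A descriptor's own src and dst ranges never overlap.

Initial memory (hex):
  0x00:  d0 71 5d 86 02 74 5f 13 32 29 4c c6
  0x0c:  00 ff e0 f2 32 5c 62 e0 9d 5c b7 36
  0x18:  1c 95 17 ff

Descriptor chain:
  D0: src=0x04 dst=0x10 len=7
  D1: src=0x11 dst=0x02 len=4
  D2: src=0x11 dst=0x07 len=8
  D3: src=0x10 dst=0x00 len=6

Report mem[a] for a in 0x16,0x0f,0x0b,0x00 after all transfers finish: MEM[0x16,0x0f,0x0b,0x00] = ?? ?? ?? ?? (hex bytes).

[0] 0x04->0x10 len=7 : 02 74 5f 13 32 29 4c
[1] 0x11->0x02 len=4 : 74 5f 13 32
[2] 0x11->0x07 len=8 : 74 5f 13 32 29 4c 36 1c
[3] 0x10->0x00 len=6 : 02 74 5f 13 32 29
query mem[0x16]=0x4c, mem[0x0f]=0xf2, mem[0x0b]=0x29, mem[0x00]=0x02

MEM[0x16,0x0f,0x0b,0x00] = 4c f2 29 02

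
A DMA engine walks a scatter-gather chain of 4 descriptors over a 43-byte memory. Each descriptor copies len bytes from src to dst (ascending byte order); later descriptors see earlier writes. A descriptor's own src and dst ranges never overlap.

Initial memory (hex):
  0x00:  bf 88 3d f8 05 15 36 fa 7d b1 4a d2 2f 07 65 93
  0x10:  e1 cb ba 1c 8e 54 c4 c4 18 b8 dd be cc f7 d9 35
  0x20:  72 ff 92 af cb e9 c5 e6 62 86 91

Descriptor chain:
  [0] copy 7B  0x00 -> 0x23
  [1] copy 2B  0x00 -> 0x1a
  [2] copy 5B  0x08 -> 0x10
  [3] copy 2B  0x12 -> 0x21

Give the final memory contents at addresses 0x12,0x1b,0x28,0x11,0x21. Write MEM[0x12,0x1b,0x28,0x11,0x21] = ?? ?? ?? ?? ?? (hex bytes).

MEM[0x12,0x1b,0x28,0x11,0x21] = 4a 88 15 b1 4a

  after D0: wrote 7B at 0x23 = bf883df8051536
  after D1: wrote 2B at 0x1a = bf88
  after D2: wrote 5B at 0x10 = 7db14ad22f
  after D3: wrote 2B at 0x21 = 4ad2
query mem[0x12]=0x4a, mem[0x1b]=0x88, mem[0x28]=0x15, mem[0x11]=0xb1, mem[0x21]=0x4a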